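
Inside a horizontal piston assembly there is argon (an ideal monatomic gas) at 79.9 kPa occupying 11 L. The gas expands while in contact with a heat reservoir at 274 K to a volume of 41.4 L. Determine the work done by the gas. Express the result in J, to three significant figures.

Isothermal: W = nRT ln(V₂/V₁) = P₁V₁ ln(V₂/V₁).
P₁V₁ = (79.9 kPa)(11 L) = 878.9 J.
W = 878.9 × ln(41.4/11) = 878.9 × 1.325
W_by_gas = 1165 J.

W ≈ 1160 J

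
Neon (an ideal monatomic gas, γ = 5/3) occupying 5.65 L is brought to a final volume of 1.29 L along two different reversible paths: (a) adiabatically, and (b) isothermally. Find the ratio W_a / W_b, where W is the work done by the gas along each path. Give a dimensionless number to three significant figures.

W_a / W_b ≈ 1.70

Path (a) adiabatic: W = P₁V₁(1 − (V₁/V₂)^(γ−1))/(γ−1) → W_a/(P₁V₁) = -2.515.
Path (b) isothermal: W = P₁V₁ ln(V₂/V₁) → W_b/(P₁V₁) = -1.477.
W_a / W_b = -2.515 / -1.477 = 1.703.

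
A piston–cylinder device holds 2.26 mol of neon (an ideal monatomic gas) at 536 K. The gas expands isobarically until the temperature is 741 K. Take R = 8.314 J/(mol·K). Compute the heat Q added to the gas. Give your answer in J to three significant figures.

Isobaric: W = nRΔT = (2.26)(8.314)(205) = 3852 J.
ΔU = nCᵥΔT with Cᵥ = 3R/2: ΔU = (2.26)(12.47)(205) = 5778 J.
Q = ΔU + W = 5778 + 3852 = 9630 J.

Q ≈ 9630 J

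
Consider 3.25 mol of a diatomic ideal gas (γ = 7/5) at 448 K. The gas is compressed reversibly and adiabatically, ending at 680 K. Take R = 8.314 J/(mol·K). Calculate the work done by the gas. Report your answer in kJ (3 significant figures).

W ≈ -15.7 kJ

Adiabatic ⇒ Q = 0, so W_by = −ΔU = nCᵥ(T₁ − T₂).
Cᵥ = 5R/2 = 20.79 J/(mol·K).
W = (3.25)(20.79)(448 − 680) = -15672 J.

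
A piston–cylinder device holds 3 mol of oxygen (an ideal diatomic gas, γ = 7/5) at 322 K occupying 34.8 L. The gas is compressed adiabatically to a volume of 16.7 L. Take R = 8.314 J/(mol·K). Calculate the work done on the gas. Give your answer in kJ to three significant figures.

W ≈ 6.85 kJ

Adiabatic: TV^(γ−1) = const with γ = 7/5.
T₂ = T₁ (V₁/V₂)^(γ−1) = 322 × (34.8/16.7)^0.4 = 322 × 1.341 = 431.9 K.
W_by = nCᵥ(T₁ − T₂) = (3)(20.79)(322 − 431.9) = -6854 J.
Work on gas = −W_by = 6854 J.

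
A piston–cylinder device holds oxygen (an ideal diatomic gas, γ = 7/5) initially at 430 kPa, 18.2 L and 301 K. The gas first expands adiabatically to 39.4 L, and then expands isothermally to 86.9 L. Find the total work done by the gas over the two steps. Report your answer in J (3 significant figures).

W_total ≈ 9740 J

Step 1 (adiabatic): W = (P₁V₁ − P₂V₂)/(γ−1) = (7826 − 5746)/0.4 = 5200 J.
After step 1: P = 145.8 kPa, V = 39.4 L, T = 221 K.
Step 2 (isothermal): W = P₁V₁ ln(V₂/V₁) = (5746) ln(86.9/39.4) = 4545 J.
W_total = 5200 + 4545 = 9745 J.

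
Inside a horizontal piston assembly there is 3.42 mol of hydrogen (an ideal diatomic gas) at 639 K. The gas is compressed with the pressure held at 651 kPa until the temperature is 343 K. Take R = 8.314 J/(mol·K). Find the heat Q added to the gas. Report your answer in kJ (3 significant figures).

Isobaric: W = nRΔT = (3.42)(8.314)(-296) = -8416 J.
ΔU = nCᵥΔT with Cᵥ = 5R/2: ΔU = (3.42)(20.79)(-296) = -21041 J.
Q = ΔU + W = -21041 − 8416 = -29457 J.

Q ≈ -29.5 kJ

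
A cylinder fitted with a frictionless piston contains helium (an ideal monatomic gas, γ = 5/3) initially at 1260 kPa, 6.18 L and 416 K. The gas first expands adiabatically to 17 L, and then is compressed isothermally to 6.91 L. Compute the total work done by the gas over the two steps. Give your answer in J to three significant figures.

W_total ≈ 2160 J

Step 1 (adiabatic): W = (P₁V₁ − P₂V₂)/(γ−1) = (7787 − 3966)/0.667 = 5731 J.
After step 1: P = 233.3 kPa, V = 17 L, T = 211.9 K.
Step 2 (isothermal): W = P₁V₁ ln(V₂/V₁) = (3966) ln(6.91/17) = -3571 J.
W_total = 5731 − 3571 = 2160 J.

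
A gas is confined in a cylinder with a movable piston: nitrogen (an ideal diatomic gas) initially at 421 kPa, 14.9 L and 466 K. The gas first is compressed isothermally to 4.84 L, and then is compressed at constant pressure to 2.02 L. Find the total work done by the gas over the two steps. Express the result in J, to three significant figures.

W_total ≈ -10700 J

Step 1 (isothermal): W = P₁V₁ ln(V₂/V₁) = (6273) ln(4.84/14.9) = -7054 J.
After step 1: P = 1296 kPa, V = 4.84 L, T = 466 K.
Step 2 (isobaric): W = PΔV = (1296 kPa)(2.02 − 4.84 L) = -3655 J.
W_total = -7054 − 3655 = -10708 J.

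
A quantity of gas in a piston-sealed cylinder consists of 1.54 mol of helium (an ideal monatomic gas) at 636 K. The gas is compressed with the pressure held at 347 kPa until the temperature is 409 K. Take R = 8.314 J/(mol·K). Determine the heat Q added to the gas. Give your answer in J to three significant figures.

Isobaric: W = nRΔT = (1.54)(8.314)(-227) = -2906 J.
ΔU = nCᵥΔT with Cᵥ = 3R/2: ΔU = (1.54)(12.47)(-227) = -4360 J.
Q = ΔU + W = -4360 − 2906 = -7266 J.

Q ≈ -7270 J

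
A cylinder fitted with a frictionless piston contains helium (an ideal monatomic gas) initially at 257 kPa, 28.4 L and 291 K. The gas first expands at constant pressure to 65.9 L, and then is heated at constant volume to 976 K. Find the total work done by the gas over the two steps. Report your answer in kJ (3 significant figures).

Step 1 (isobaric): W = PΔV = (257 kPa)(65.9 − 28.4 L) = 9638 J.
Step 2 (isochoric): W = 0 (constant volume).
W_total = 9638 + 0 = 9638 J.

W_total ≈ 9.64 kJ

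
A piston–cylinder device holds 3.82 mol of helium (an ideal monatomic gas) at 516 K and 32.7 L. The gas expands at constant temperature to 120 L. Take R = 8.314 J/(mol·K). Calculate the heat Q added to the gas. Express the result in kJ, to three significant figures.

Isothermal ⇒ ΔU = 0, so Q = W = nRT ln(V₂/V₁).
Q = (3.82)(8.314)(516) ln(120/32.7) = 16388 × 1.3 = 21306 J.

Q ≈ 21.3 kJ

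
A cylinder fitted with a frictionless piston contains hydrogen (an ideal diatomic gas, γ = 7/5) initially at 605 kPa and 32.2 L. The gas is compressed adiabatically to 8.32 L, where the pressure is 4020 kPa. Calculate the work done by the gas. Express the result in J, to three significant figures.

W ≈ -34900 J

Adiabatic: W = (P₁V₁ − P₂V₂)/(γ − 1) with γ = 7/5.
P₁V₁ = 19481 J, P₂V₂ = 33446 J.
W = (19481 − 33446) / 0.4 = -34914 J.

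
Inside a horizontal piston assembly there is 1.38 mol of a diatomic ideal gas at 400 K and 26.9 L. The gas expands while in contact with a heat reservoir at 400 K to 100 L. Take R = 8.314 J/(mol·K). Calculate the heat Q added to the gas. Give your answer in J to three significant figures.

Q ≈ 6030 J

Isothermal ⇒ ΔU = 0, so Q = W = nRT ln(V₂/V₁).
Q = (1.38)(8.314)(400) ln(100/26.9) = 4589 × 1.313 = 6026 J.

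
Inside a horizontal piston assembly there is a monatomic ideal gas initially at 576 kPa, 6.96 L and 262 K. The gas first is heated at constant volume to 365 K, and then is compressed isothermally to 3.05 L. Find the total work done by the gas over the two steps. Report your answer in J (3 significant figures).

Step 1 (isochoric): W = 0 (constant volume).
After step 1: P = 802.4 kPa (V unchanged).
Step 2 (isothermal): W = P₁V₁ ln(V₂/V₁) = (5585) ln(3.05/6.96) = -4608 J.
W_total = 0 − 4608 = -4608 J.

W_total ≈ -4610 J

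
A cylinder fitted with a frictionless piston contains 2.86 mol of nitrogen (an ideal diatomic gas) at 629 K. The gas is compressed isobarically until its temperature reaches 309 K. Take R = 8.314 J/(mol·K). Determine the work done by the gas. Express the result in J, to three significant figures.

Isobaric: W = P ΔV = nR ΔT.
W = (2.86)(8.314)(309 − 629) = -7609 J.

W ≈ -7610 J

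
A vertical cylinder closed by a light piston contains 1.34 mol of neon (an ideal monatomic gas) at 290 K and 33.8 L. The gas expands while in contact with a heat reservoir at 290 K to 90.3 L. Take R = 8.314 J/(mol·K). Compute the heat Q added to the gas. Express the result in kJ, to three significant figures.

Q ≈ 3.17 kJ

Isothermal ⇒ ΔU = 0, so Q = W = nRT ln(V₂/V₁).
Q = (1.34)(8.314)(290) ln(90.3/33.8) = 3231 × 0.9827 = 3175 J.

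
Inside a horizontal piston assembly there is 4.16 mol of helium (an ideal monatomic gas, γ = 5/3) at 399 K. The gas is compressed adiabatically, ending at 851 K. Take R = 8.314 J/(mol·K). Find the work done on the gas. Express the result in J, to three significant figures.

W ≈ 23400 J

Adiabatic ⇒ Q = 0, so W_by = −ΔU = nCᵥ(T₁ − T₂).
Cᵥ = 3R/2 = 12.47 J/(mol·K).
W = (4.16)(12.47)(399 − 851) = -23449 J.
Work on gas = −W_by = 23449 J.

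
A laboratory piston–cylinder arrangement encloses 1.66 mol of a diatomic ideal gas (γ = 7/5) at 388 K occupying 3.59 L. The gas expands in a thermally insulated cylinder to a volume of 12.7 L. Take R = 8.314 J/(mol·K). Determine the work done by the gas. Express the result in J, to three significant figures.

W ≈ 5310 J

Adiabatic: TV^(γ−1) = const with γ = 7/5.
T₂ = T₁ (V₁/V₂)^(γ−1) = 388 × (3.59/12.7)^0.4 = 388 × 0.6033 = 234.1 K.
W_by = nCᵥ(T₁ − T₂) = (1.66)(20.79)(388 − 234.1) = 5311 J.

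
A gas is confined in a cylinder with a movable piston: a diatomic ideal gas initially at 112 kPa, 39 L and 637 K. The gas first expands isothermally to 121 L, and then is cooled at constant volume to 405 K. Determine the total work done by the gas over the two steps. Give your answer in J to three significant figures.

W_total ≈ 4950 J

Step 1 (isothermal): W = P₁V₁ ln(V₂/V₁) = (4368) ln(121/39) = 4946 J.
Step 2 (isochoric): W = 0 (constant volume).
W_total = 4946 + 0 = 4946 J.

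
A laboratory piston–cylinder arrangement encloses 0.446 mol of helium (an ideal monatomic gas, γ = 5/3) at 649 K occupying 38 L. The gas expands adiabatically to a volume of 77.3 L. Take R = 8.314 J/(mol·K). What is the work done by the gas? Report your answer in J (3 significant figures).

W ≈ 1360 J

Adiabatic: TV^(γ−1) = const with γ = 5/3.
T₂ = T₁ (V₁/V₂)^(γ−1) = 649 × (38/77.3)^0.667 = 649 × 0.6229 = 404.2 K.
W_by = nCᵥ(T₁ − T₂) = (0.446)(12.47)(649 − 404.2) = 1361 J.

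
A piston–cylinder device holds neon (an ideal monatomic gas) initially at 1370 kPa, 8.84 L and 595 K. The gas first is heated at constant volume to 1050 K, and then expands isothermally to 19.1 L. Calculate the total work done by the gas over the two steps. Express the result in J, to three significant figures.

Step 1 (isochoric): W = 0 (constant volume).
After step 1: P = 2418 kPa (V unchanged).
Step 2 (isothermal): W = P₁V₁ ln(V₂/V₁) = (21372) ln(19.1/8.84) = 16465 J.
W_total = 0 + 16465 = 16465 J.

W_total ≈ 16500 J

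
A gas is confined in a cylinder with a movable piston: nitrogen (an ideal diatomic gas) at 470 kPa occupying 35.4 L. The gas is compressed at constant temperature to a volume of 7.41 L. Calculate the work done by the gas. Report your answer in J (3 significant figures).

Isothermal: W = nRT ln(V₂/V₁) = P₁V₁ ln(V₂/V₁).
P₁V₁ = (470 kPa)(35.4 L) = 16638 J.
W = 16638 × ln(7.41/35.4) = 16638 × -1.564
W_by_gas = -26020 J.

W ≈ -26000 J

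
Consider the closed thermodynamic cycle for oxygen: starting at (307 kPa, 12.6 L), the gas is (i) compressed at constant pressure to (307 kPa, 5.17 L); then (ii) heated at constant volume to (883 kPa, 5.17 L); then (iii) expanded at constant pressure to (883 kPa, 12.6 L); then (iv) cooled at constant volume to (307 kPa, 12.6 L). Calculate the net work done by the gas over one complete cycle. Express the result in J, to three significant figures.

Constant-volume legs do no work.
W(i) = (307)(5.17 − 12.6) = -2281 J; W(iii) = (883)(12.6 − 5.17) = 6561 J.
W_net = -2281 + 6561 = 4280 J (the clockwise enclosed area).

W_net ≈ 4280 J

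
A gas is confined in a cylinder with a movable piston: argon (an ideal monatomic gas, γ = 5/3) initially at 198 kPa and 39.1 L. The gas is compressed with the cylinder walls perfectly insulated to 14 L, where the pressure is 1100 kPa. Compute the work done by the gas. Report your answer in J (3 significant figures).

Adiabatic: W = (P₁V₁ − P₂V₂)/(γ − 1) with γ = 5/3.
P₁V₁ = 7742 J, P₂V₂ = 15400 J.
W = (7742 − 15400) / 0.6667 = -11487 J.

W ≈ -11500 J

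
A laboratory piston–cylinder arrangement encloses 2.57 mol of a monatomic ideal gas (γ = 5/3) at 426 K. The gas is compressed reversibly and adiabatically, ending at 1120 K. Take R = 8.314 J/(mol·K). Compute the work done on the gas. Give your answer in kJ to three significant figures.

Adiabatic ⇒ Q = 0, so W_by = −ΔU = nCᵥ(T₁ − T₂).
Cᵥ = 3R/2 = 12.47 J/(mol·K).
W = (2.57)(12.47)(426 − 1120) = -22243 J.
Work on gas = −W_by = 22243 J.

W ≈ 22.2 kJ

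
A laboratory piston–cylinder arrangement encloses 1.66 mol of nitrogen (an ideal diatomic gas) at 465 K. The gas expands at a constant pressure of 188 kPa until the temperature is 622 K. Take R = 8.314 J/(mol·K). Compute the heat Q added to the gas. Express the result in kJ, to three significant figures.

Q ≈ 7.58 kJ

Isobaric: W = nRΔT = (1.66)(8.314)(157) = 2167 J.
ΔU = nCᵥΔT with Cᵥ = 5R/2: ΔU = (1.66)(20.79)(157) = 5417 J.
Q = ΔU + W = 5417 + 2167 = 7584 J.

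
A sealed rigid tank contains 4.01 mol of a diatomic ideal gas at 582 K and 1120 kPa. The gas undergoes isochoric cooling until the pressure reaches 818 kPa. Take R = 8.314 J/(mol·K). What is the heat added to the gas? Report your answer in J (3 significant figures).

Constant volume ⇒ W = 0, so Q = ΔU = nCᵥΔT with Cᵥ = 5R/2 = 20.79 J/(mol·K).
At constant V, T₂/T₁ = P₂/P₁ ⇒ ΔT = T₁(P₂/P₁ − 1) = 582·(818/1120 − 1) = -156.9 K.
ΔU = (4.01)(20.79)(-156.9) = -13080 J.

Q ≈ -13100 J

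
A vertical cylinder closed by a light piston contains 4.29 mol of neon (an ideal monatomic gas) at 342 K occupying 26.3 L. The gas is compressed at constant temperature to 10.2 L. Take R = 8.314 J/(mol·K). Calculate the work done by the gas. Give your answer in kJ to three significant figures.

W ≈ -11.6 kJ

Isothermal: W = nRT ln(V₂/V₁).
W = (4.29)(8.314)(342) × ln(10.2/26.3)
  = 12198 × -0.9472
W_by_gas = -11554 J.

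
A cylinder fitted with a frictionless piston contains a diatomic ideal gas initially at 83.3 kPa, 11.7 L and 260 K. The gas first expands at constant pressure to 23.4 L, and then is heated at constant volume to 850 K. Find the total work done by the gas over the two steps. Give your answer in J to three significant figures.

Step 1 (isobaric): W = PΔV = (83.3 kPa)(23.4 − 11.7 L) = 974.6 J.
Step 2 (isochoric): W = 0 (constant volume).
W_total = 974.6 + 0 = 974.6 J.

W_total ≈ 975 J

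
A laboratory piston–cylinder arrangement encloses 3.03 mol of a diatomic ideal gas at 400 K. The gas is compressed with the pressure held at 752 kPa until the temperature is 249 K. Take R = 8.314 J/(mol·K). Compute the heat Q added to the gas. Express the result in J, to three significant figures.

Isobaric: W = nRΔT = (3.03)(8.314)(-151) = -3804 J.
ΔU = nCᵥΔT with Cᵥ = 5R/2: ΔU = (3.03)(20.79)(-151) = -9510 J.
Q = ΔU + W = -9510 − 3804 = -13314 J.

Q ≈ -13300 J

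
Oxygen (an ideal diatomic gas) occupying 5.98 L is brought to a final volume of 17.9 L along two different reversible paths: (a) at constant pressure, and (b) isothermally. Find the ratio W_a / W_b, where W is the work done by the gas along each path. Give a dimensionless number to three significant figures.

W_a / W_b ≈ 1.82

Path (a) isobaric: W = P₁(V₂ − V₁) → W_a/(P₁V₁) = 1.993.
Path (b) isothermal: W = P₁V₁ ln(V₂/V₁) → W_b/(P₁V₁) = 1.096.
W_a / W_b = 1.993 / 1.096 = 1.818.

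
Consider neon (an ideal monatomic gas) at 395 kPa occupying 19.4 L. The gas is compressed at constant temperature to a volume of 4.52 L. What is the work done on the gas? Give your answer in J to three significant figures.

W ≈ 11200 J

Isothermal: W = nRT ln(V₂/V₁) = P₁V₁ ln(V₂/V₁).
P₁V₁ = (395 kPa)(19.4 L) = 7663 J.
W = 7663 × ln(4.52/19.4) = 7663 × -1.457
W_by_gas = -11163 J; work on gas = −W_by = 11163 J.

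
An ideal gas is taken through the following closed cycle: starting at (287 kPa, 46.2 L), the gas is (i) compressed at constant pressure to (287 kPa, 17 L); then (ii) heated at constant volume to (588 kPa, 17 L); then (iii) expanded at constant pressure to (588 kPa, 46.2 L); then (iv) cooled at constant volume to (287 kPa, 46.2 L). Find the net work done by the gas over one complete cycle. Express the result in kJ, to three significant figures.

W_net ≈ 8.79 kJ

Constant-volume legs do no work.
W(i) = (287)(17 − 46.2) = -8380 J; W(iii) = (588)(46.2 − 17) = 17170 J.
W_net = -8380 + 17170 = 8789 J (the clockwise enclosed area).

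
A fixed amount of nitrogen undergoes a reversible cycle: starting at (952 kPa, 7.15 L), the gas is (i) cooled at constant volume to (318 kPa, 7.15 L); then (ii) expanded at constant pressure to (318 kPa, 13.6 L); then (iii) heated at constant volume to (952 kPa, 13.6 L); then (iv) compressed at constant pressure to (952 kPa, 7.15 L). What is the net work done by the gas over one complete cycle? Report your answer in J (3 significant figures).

Constant-volume legs do no work.
W(ii) = (318)(13.6 − 7.15) = 2051 J; W(iv) = (952)(7.15 − 13.6) = -6140 J.
W_net = 2051 − 6140 = -4089 J (the counter-clockwise enclosed area).

W_net ≈ -4090 J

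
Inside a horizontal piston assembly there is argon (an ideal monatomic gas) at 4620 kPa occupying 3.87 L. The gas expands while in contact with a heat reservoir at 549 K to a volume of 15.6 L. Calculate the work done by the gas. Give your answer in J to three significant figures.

Isothermal: W = nRT ln(V₂/V₁) = P₁V₁ ln(V₂/V₁).
P₁V₁ = (4620 kPa)(3.87 L) = 17879 J.
W = 17879 × ln(15.6/3.87) = 17879 × 1.394
W_by_gas = 24924 J.

W ≈ 24900 J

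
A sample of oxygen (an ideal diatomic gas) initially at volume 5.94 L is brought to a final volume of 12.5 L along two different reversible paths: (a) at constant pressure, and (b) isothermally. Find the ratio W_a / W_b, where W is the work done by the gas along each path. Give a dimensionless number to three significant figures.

Path (a) isobaric: W = P₁(V₂ − V₁) → W_a/(P₁V₁) = 1.104.
Path (b) isothermal: W = P₁V₁ ln(V₂/V₁) → W_b/(P₁V₁) = 0.744.
W_a / W_b = 1.104 / 0.744 = 1.484.

W_a / W_b ≈ 1.48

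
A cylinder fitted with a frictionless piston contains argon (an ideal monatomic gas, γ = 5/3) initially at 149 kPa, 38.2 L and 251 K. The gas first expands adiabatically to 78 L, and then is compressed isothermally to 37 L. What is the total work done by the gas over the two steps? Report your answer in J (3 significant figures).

Step 1 (adiabatic): W = (P₁V₁ − P₂V₂)/(γ−1) = (5692 − 3536)/0.667 = 3233 J.
After step 1: P = 45.34 kPa, V = 78 L, T = 156 K.
Step 2 (isothermal): W = P₁V₁ ln(V₂/V₁) = (3536) ln(37/78) = -2637 J.
W_total = 3233 − 2637 = 595.7 J.

W_total ≈ 596 J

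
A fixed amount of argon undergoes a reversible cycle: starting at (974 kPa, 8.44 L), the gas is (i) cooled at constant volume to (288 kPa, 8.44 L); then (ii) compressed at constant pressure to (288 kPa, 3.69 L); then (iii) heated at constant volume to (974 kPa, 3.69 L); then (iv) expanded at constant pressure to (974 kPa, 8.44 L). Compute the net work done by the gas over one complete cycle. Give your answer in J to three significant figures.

W_net ≈ 3260 J

Constant-volume legs do no work.
W(ii) = (288)(3.69 − 8.44) = -1368 J; W(iv) = (974)(8.44 − 3.69) = 4626 J.
W_net = -1368 + 4626 = 3258 J (the clockwise enclosed area).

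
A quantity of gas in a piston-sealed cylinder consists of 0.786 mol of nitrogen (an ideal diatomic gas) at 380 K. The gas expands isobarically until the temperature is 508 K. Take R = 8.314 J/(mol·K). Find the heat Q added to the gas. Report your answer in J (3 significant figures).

Q ≈ 2930 J

Isobaric: W = nRΔT = (0.786)(8.314)(128) = 836.5 J.
ΔU = nCᵥΔT with Cᵥ = 5R/2: ΔU = (0.786)(20.79)(128) = 2091 J.
Q = ΔU + W = 2091 + 836.5 = 2928 J.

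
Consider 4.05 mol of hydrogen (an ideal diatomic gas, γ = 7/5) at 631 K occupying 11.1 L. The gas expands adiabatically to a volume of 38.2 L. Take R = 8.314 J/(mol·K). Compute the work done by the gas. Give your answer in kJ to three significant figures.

W ≈ 20.7 kJ

Adiabatic: TV^(γ−1) = const with γ = 7/5.
T₂ = T₁ (V₁/V₂)^(γ−1) = 631 × (11.1/38.2)^0.4 = 631 × 0.61 = 384.9 K.
W_by = nCᵥ(T₁ − T₂) = (4.05)(20.79)(631 − 384.9) = 20718 J.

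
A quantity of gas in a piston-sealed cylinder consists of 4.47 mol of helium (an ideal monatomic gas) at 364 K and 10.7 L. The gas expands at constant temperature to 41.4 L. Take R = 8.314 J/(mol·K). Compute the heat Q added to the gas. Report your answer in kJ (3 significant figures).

Q ≈ 18.3 kJ

Isothermal ⇒ ΔU = 0, so Q = W = nRT ln(V₂/V₁).
Q = (4.47)(8.314)(364) ln(41.4/10.7) = 13528 × 1.353 = 18303 J.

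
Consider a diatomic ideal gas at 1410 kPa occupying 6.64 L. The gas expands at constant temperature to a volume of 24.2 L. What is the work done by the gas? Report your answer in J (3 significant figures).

Isothermal: W = nRT ln(V₂/V₁) = P₁V₁ ln(V₂/V₁).
P₁V₁ = (1410 kPa)(6.64 L) = 9362 J.
W = 9362 × ln(24.2/6.64) = 9362 × 1.293
W_by_gas = 12108 J.

W ≈ 12100 J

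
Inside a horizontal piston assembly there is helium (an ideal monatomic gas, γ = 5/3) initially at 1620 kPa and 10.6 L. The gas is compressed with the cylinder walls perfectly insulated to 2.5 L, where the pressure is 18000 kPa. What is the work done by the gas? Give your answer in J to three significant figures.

W ≈ -41700 J

Adiabatic: W = (P₁V₁ − P₂V₂)/(γ − 1) with γ = 5/3.
P₁V₁ = 17172 J, P₂V₂ = 45000 J.
W = (17172 − 45000) / 0.6667 = -41742 J.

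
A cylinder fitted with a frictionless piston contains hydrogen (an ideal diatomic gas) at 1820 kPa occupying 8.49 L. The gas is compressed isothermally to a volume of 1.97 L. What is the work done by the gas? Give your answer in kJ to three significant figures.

W ≈ -22.6 kJ

Isothermal: W = nRT ln(V₂/V₁) = P₁V₁ ln(V₂/V₁).
P₁V₁ = (1820 kPa)(8.49 L) = 15452 J.
W = 15452 × ln(1.97/8.49) = 15452 × -1.461
W_by_gas = -22573 J.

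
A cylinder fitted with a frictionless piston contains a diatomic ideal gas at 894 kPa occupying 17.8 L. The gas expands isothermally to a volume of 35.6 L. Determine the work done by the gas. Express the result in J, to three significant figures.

W ≈ 11000 J

Isothermal: W = nRT ln(V₂/V₁) = P₁V₁ ln(V₂/V₁).
P₁V₁ = (894 kPa)(17.8 L) = 15913 J.
W = 15913 × ln(35.6/17.8) = 15913 × 0.6931
W_by_gas = 11030 J.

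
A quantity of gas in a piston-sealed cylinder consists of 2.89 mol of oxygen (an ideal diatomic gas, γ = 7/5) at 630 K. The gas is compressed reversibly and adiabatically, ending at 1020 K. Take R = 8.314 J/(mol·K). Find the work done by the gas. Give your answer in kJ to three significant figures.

W ≈ -23.4 kJ

Adiabatic ⇒ Q = 0, so W_by = −ΔU = nCᵥ(T₁ − T₂).
Cᵥ = 5R/2 = 20.79 J/(mol·K).
W = (2.89)(20.79)(630 − 1020) = -23427 J.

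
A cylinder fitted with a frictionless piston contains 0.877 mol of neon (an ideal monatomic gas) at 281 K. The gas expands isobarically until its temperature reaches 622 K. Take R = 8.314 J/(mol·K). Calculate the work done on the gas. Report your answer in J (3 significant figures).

W ≈ -2490 J

Isobaric: W = P ΔV = nR ΔT.
W = (0.877)(8.314)(622 − 281) = 2486 J.
Work on gas = −W_by = -2486 J.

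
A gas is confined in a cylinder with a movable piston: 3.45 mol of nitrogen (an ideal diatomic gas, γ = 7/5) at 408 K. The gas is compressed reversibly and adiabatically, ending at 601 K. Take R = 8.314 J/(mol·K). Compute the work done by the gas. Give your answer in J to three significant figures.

W ≈ -13800 J

Adiabatic ⇒ Q = 0, so W_by = −ΔU = nCᵥ(T₁ − T₂).
Cᵥ = 5R/2 = 20.79 J/(mol·K).
W = (3.45)(20.79)(408 − 601) = -13840 J.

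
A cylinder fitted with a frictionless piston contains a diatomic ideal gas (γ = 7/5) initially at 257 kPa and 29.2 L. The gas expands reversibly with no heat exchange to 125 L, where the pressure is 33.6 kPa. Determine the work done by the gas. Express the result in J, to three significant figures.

W ≈ 8260 J

Adiabatic: W = (P₁V₁ − P₂V₂)/(γ − 1) with γ = 7/5.
P₁V₁ = 7504 J, P₂V₂ = 4200 J.
W = (7504 − 4200) / 0.4 = 8261 J.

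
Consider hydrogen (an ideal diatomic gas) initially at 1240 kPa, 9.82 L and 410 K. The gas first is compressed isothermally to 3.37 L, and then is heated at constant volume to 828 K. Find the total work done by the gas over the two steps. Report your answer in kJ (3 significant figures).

Step 1 (isothermal): W = P₁V₁ ln(V₂/V₁) = (12177) ln(3.37/9.82) = -13023 J.
Step 2 (isochoric): W = 0 (constant volume).
W_total = -13023 + 0 = -13023 J.

W_total ≈ -13.0 kJ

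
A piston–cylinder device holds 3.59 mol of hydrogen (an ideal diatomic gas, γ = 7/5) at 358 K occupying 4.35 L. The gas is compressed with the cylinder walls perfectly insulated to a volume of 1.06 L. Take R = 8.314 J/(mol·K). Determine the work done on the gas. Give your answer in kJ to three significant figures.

Adiabatic: TV^(γ−1) = const with γ = 7/5.
T₂ = T₁ (V₁/V₂)^(γ−1) = 358 × (4.35/1.06)^0.4 = 358 × 1.759 = 629.7 K.
W_by = nCᵥ(T₁ − T₂) = (3.59)(20.79)(358 − 629.7) = -20276 J.
Work on gas = −W_by = 20276 J.

W ≈ 20.3 kJ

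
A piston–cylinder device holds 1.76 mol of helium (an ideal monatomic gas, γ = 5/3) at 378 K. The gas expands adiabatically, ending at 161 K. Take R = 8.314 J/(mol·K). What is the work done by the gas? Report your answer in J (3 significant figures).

W ≈ 4760 J

Adiabatic ⇒ Q = 0, so W_by = −ΔU = nCᵥ(T₁ − T₂).
Cᵥ = 3R/2 = 12.47 J/(mol·K).
W = (1.76)(12.47)(378 − 161) = 4763 J.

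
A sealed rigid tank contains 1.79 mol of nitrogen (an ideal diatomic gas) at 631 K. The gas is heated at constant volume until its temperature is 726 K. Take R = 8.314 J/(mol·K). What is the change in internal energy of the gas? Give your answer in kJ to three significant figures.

ΔU ≈ 3.53 kJ

Constant volume ⇒ W = 0, so Q = ΔU = nCᵥΔT with Cᵥ = 5R/2 = 20.79 J/(mol·K).
ΔU = (1.79)(20.79)(726 − 631) = 3534 J.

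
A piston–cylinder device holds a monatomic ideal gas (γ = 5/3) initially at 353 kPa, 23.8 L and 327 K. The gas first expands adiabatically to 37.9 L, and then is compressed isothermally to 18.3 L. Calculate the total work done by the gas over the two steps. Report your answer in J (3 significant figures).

W_total ≈ -1120 J

Step 1 (adiabatic): W = (P₁V₁ − P₂V₂)/(γ−1) = (8401 − 6161)/0.667 = 3361 J.
After step 1: P = 162.6 kPa, V = 37.9 L, T = 239.8 K.
Step 2 (isothermal): W = P₁V₁ ln(V₂/V₁) = (6161) ln(18.3/37.9) = -4485 J.
W_total = 3361 − 4485 = -1125 J.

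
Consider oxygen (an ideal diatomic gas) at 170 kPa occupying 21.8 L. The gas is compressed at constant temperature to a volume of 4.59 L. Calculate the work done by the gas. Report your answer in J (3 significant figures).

Isothermal: W = nRT ln(V₂/V₁) = P₁V₁ ln(V₂/V₁).
P₁V₁ = (170 kPa)(21.8 L) = 3706 J.
W = 3706 × ln(4.59/21.8) = 3706 × -1.558
W_by_gas = -5774 J.

W ≈ -5770 J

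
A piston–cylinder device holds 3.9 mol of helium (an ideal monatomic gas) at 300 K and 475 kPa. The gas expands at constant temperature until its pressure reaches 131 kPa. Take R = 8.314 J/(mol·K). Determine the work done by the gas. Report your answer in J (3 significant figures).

W ≈ 12500 J

Isothermal process: W = nRT ln(V₂/V₁) = nRT ln(P₁/P₂).
W = (3.9)(8.314)(300) × ln(475/131)
  = 9727 × ln(3.626) = 9727 × 1.288
W_by_gas = 12530 J.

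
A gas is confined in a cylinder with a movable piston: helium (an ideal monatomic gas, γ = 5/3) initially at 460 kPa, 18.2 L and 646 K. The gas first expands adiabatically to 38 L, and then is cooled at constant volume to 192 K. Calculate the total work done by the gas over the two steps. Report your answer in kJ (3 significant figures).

Step 1 (adiabatic): W = (P₁V₁ − P₂V₂)/(γ−1) = (8372 − 5125)/0.667 = 4871 J.
Step 2 (isochoric): W = 0 (constant volume).
W_total = 4871 + 0 = 4871 J.

W_total ≈ 4.87 kJ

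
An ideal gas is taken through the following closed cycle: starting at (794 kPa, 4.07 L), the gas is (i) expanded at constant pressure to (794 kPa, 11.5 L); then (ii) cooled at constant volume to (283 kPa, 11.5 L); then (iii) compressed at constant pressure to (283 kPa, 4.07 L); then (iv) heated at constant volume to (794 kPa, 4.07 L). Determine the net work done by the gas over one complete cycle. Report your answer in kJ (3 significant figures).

W_net ≈ 3.80 kJ

Constant-volume legs do no work.
W(i) = (794)(11.5 − 4.07) = 5899 J; W(iii) = (283)(4.07 − 11.5) = -2103 J.
W_net = 5899 − 2103 = 3797 J (the clockwise enclosed area).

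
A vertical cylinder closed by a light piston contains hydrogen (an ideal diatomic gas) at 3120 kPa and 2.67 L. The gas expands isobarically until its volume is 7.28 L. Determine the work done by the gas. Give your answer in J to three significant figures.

Isobaric: W = P ΔV.
W = (3120 kPa)(7.28 − 2.67 L) = (3120)(4.61) = 14383 J.

W ≈ 14400 J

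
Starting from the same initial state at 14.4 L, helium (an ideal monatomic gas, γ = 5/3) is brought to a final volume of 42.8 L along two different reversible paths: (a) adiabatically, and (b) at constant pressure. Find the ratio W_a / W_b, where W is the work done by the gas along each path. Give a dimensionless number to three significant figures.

Path (a) adiabatic: W = P₁V₁(1 − (V₁/V₂)^(γ−1))/(γ−1) → W_a/(P₁V₁) = 0.7744.
Path (b) isobaric: W = P₁(V₂ − V₁) → W_b/(P₁V₁) = 1.972.
W_a / W_b = 0.7744 / 1.972 = 0.3926.

W_a / W_b ≈ 0.393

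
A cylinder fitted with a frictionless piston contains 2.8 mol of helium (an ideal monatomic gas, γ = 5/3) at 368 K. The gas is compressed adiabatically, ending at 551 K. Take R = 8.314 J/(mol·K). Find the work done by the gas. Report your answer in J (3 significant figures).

W ≈ -6390 J

Adiabatic ⇒ Q = 0, so W_by = −ΔU = nCᵥ(T₁ − T₂).
Cᵥ = 3R/2 = 12.47 J/(mol·K).
W = (2.8)(12.47)(368 − 551) = -6390 J.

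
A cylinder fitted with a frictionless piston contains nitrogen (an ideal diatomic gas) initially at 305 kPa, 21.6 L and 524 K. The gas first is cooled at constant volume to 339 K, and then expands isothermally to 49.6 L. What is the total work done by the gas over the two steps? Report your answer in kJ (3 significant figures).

W_total ≈ 3.54 kJ

Step 1 (isochoric): W = 0 (constant volume).
After step 1: P = 197.3 kPa (V unchanged).
Step 2 (isothermal): W = P₁V₁ ln(V₂/V₁) = (4262) ln(49.6/21.6) = 3543 J.
W_total = 0 + 3543 = 3543 J.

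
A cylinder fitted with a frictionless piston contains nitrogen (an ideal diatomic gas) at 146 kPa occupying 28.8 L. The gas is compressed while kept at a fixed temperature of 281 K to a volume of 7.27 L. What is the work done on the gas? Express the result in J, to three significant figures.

W ≈ 5790 J

Isothermal: W = nRT ln(V₂/V₁) = P₁V₁ ln(V₂/V₁).
P₁V₁ = (146 kPa)(28.8 L) = 4205 J.
W = 4205 × ln(7.27/28.8) = 4205 × -1.377
W_by_gas = -5788 J; work on gas = −W_by = 5788 J.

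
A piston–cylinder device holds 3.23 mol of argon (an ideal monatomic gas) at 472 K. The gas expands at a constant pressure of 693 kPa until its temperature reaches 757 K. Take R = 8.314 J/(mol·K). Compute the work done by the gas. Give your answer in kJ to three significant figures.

Isobaric: W = P ΔV = nR ΔT.
W = (3.23)(8.314)(757 − 472) = 7653 J.

W ≈ 7.65 kJ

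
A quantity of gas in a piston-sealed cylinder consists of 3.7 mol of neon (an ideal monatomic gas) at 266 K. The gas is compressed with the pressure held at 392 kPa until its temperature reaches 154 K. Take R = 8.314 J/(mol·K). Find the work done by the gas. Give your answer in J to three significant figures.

W ≈ -3450 J

Isobaric: W = P ΔV = nR ΔT.
W = (3.7)(8.314)(154 − 266) = -3445 J.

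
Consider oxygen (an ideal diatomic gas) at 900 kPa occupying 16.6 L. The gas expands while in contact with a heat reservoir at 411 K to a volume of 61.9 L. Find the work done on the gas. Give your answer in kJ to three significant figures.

Isothermal: W = nRT ln(V₂/V₁) = P₁V₁ ln(V₂/V₁).
P₁V₁ = (900 kPa)(16.6 L) = 14940 J.
W = 14940 × ln(61.9/16.6) = 14940 × 1.316
W_by_gas = 19663 J; work on gas = −W_by = -19663 J.

W ≈ -19.7 kJ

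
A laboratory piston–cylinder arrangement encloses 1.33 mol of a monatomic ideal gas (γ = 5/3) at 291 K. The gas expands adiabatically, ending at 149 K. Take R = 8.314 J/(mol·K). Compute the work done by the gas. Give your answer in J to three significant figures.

W ≈ 2360 J

Adiabatic ⇒ Q = 0, so W_by = −ΔU = nCᵥ(T₁ − T₂).
Cᵥ = 3R/2 = 12.47 J/(mol·K).
W = (1.33)(12.47)(291 − 149) = 2355 J.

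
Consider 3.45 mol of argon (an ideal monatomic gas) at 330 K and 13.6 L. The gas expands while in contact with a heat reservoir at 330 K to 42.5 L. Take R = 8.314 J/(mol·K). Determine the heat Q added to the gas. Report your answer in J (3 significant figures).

Q ≈ 10800 J

Isothermal ⇒ ΔU = 0, so Q = W = nRT ln(V₂/V₁).
Q = (3.45)(8.314)(330) ln(42.5/13.6) = 9465 × 1.139 = 10785 J.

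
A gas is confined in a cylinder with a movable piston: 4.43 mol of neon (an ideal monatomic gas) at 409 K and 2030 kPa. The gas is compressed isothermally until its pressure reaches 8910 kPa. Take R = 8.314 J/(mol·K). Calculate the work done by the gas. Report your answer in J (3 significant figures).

W ≈ -22300 J

Isothermal process: W = nRT ln(V₂/V₁) = nRT ln(P₁/P₂).
W = (4.43)(8.314)(409) × ln(2030/8910)
  = 15064 × ln(0.2278) = 15064 × -1.479
W_by_gas = -22282 J.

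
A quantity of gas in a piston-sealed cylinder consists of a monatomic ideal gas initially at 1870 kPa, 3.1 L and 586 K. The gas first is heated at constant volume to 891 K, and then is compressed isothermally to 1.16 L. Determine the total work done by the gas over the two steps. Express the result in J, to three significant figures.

Step 1 (isochoric): W = 0 (constant volume).
After step 1: P = 2843 kPa (V unchanged).
Step 2 (isothermal): W = P₁V₁ ln(V₂/V₁) = (8814) ln(1.16/3.1) = -8664 J.
W_total = 0 − 8664 = -8664 J.

W_total ≈ -8660 J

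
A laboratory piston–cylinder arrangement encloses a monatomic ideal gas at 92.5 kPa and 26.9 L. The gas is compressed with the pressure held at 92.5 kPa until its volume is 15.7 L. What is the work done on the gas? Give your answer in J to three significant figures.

Isobaric: W = P ΔV.
W = (92.5 kPa)(15.7 − 26.9 L) = (92.5)(-11.2) = -1036 J.
Work on gas = −W_by = 1036 J.

W ≈ 1040 J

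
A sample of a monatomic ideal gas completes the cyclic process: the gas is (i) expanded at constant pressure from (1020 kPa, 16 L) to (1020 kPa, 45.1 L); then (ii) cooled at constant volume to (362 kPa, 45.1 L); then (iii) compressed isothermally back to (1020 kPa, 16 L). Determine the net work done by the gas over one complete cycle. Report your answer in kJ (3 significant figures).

W_net ≈ 12.8 kJ

Leg (i): W = PΔV = (1020)(45.1 − 16) = 29682 J.
Leg (ii): W = 0.
Leg (iii): W = PᵢVᵢ ln(V_f/Vᵢ) = (16326) ln(16/45.1) = -16919 J.
W_net = 29682 − 16919 = 12763 J.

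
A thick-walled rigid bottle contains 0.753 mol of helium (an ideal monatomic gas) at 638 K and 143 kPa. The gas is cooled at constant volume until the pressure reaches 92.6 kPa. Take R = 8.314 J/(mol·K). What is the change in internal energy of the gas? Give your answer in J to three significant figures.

Constant volume ⇒ W = 0, so Q = ΔU = nCᵥΔT with Cᵥ = 3R/2 = 12.47 J/(mol·K).
At constant V, T₂/T₁ = P₂/P₁ ⇒ ΔT = T₁(P₂/P₁ − 1) = 638·(92.6/143 − 1) = -224.9 K.
ΔU = (0.753)(12.47)(-224.9) = -2112 J.

ΔU ≈ -2110 J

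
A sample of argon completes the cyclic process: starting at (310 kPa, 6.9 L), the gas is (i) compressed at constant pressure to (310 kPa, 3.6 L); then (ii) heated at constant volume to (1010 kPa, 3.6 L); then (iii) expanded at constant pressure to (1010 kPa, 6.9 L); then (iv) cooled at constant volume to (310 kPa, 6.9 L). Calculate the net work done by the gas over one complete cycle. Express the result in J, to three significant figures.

W_net ≈ 2310 J

Constant-volume legs do no work.
W(i) = (310)(3.6 − 6.9) = -1023 J; W(iii) = (1010)(6.9 − 3.6) = 3333 J.
W_net = -1023 + 3333 = 2310 J (the clockwise enclosed area).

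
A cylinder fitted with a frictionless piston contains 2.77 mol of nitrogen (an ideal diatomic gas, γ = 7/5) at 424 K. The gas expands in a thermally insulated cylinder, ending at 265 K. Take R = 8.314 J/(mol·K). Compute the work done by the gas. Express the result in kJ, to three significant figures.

Adiabatic ⇒ Q = 0, so W_by = −ΔU = nCᵥ(T₁ − T₂).
Cᵥ = 5R/2 = 20.79 J/(mol·K).
W = (2.77)(20.79)(424 − 265) = 9154 J.

W ≈ 9.15 kJ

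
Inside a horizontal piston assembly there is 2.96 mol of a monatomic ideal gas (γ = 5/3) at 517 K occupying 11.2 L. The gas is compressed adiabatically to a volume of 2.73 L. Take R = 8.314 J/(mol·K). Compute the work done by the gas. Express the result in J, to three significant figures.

W ≈ -29800 J

Adiabatic: TV^(γ−1) = const with γ = 5/3.
T₂ = T₁ (V₁/V₂)^(γ−1) = 517 × (11.2/2.73)^0.667 = 517 × 2.563 = 1325 K.
W_by = nCᵥ(T₁ − T₂) = (2.96)(12.47)(517 − 1325) = -29824 J.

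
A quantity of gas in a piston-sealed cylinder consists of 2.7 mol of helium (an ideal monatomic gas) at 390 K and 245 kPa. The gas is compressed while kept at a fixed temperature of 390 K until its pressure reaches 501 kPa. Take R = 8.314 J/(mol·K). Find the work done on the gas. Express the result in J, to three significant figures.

Isothermal process: W = nRT ln(V₂/V₁) = nRT ln(P₁/P₂).
W = (2.7)(8.314)(390) × ln(245/501)
  = 8755 × ln(0.489) = 8755 × -0.7153
W_by_gas = -6263 J; work on gas = −W_by = 6263 J.

W ≈ 6260 J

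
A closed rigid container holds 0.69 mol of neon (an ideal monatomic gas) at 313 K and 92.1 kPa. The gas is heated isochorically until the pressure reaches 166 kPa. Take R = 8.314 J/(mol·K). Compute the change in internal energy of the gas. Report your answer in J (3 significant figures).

Constant volume ⇒ W = 0, so Q = ΔU = nCᵥΔT with Cᵥ = 3R/2 = 12.47 J/(mol·K).
At constant V, T₂/T₁ = P₂/P₁ ⇒ ΔT = T₁(P₂/P₁ − 1) = 313·(166/92.1 − 1) = 251.1 K.
ΔU = (0.69)(12.47)(251.1) = 2161 J.

ΔU ≈ 2160 J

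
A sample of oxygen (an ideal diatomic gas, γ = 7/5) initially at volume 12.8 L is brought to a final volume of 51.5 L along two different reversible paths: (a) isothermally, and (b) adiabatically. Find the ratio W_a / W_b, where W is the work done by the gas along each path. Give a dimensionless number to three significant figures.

Path (a) isothermal: W = P₁V₁ ln(V₂/V₁) → W_a/(P₁V₁) = 1.392.
Path (b) adiabatic: W = P₁V₁(1 − (V₁/V₂)^(γ−1))/(γ−1) → W_b/(P₁V₁) = 1.067.
W_a / W_b = 1.392 / 1.067 = 1.304.

W_a / W_b ≈ 1.30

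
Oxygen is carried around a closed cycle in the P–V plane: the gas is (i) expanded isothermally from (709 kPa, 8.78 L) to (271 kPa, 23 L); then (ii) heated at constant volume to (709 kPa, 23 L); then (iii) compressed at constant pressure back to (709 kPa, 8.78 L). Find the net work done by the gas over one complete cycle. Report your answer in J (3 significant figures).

W_net ≈ -4090 J

Leg (i): W = PᵢVᵢ ln(V_f/Vᵢ) = (6225) ln(23/8.78) = 5995 J.
Leg (ii): W = 0.
Leg (iii): W = PΔV = (709)(8.78 − 23) = -10082 J.
W_net = 5995 − 10082 = -4087 J.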